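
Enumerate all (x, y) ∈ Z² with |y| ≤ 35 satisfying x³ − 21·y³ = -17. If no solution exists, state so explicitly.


The equation is x³ - 21y³ = -17. For fixed y, x³ = 21·y³ − 17, so a solution requires the RHS to be a perfect cube.
Strategy: iterate y from -35 to 35, compute RHS = 21·y³ − 17, and check whether it is a (positive or negative) perfect cube.
Check small values of y:
  y = 0: RHS = -17 is not a perfect cube.
  y = 1: RHS = 4 is not a perfect cube.
  y = -1: RHS = -38 is not a perfect cube.
  y = 2: RHS = 151 is not a perfect cube.
  y = -2: RHS = -185 is not a perfect cube.
  y = 3: RHS = 550 is not a perfect cube.
  y = -3: RHS = -584 is not a perfect cube.
Continuing the search up to |y| = 35 finds no solutions either.
No (x, y) in the scanned range satisfies the equation.

No integer solutions with |y| ≤ 35.


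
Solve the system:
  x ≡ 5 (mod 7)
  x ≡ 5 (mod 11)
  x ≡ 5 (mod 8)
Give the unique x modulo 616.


Moduli 7, 11, 8 are pairwise coprime; by CRT there is a unique solution modulo M = 7 · 11 · 8 = 616.
Solve pairwise, accumulating the modulus:
  Start with x ≡ 5 (mod 7).
  Combine with x ≡ 5 (mod 11): since gcd(7, 11) = 1, we get a unique residue mod 77.
    Write x = 5 + 7·t and substitute into x ≡ 5 (mod 11): 7·t ≡ 5 − 5 = 0 (mod 11).
    The inverse of 7 mod 11 is 8 (since 7·8 = 56 = 5·11 + 1), so t ≡ 8·0 = 0 ≡ 0 (mod 11).
    Then x = 5 + 7·0 = 5, valid modulo lcm(7, 11) = 77: x ≡ 5 (mod 77).
  Combine with x ≡ 5 (mod 8): since gcd(77, 8) = 1, we get a unique residue mod 616.
    Write x = 5 + 77·t and substitute into x ≡ 5 (mod 8): 77·t ≡ 5 − 5 = 0 (mod 8).
    Reduce coefficients mod 8: 5·t ≡ 0 (mod 8).
    The inverse of 5 mod 8 is 5 (since 5·5 = 25 = 3·8 + 1), so t ≡ 5·0 = 0 ≡ 0 (mod 8).
    Then x = 5 + 77·0 = 5, valid modulo lcm(77, 8) = 616: x ≡ 5 (mod 616).
Verify: 5 mod 7 = 5 ✓, 5 mod 11 = 5 ✓, 5 mod 8 = 5 ✓.

x ≡ 5 (mod 616).


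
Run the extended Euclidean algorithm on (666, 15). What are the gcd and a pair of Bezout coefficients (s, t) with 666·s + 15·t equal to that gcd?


Euclidean algorithm on (666, 15) — divide until remainder is 0:
  666 = 44 · 15 + 6
  15 = 2 · 6 + 3
  6 = 2 · 3 + 0
gcd(666, 15) = 3.
Track Bezout coefficients alongside the remainders: start with r₀ = 666 = a·1 + b·0 (s = 1, t = 0) and r₁ = 15 = a·0 + b·1 (s = 0, t = 1); each new remainder r_{k+1} = r_{k-1} − q_k·r_k inherits s_{k+1} = s_{k-1} − q_k·s_k, t_{k+1} = t_{k-1} − q_k·t_k, so r_k = a·s_k + b·t_k at every step:
  q = 44: r = 6, s = 1 − 44·0 = 1, t = 0 − 44·1 = -44  (check: 666·1 + 15·(-44) = 6)
  q = 2: r = 3, s = 0 − 2·1 = -2, t = 1 − 2·(-44) = 89  (check: 666·(-2) + 15·89 = 3)
The row with r = 3 (the gcd) gives the Bezout coefficients s = -2, t = 89.
Result: 666 · (-2) + 15 · (89) = 3.

gcd(666, 15) = 3; s = -2, t = 89 (check: 666·(-2) + 15·89 = 3).


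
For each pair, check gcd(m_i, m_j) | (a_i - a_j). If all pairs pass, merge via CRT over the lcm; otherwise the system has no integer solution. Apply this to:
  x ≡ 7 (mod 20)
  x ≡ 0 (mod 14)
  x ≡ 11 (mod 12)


Moduli 20, 14, 12 are not pairwise coprime, so CRT works modulo lcm(m_i) when all pairwise compatibility conditions hold.
Pairwise compatibility: gcd(m_i, m_j) must divide a_i - a_j for every pair.
Merge one congruence at a time:
  Start: x ≡ 7 (mod 20).
  Combine with x ≡ 0 (mod 14): gcd(20, 14) = 2, and 0 - 7 = -7 is NOT divisible by 2.
    ⇒ system is inconsistent (no integer solution).

No solution (the system is inconsistent).


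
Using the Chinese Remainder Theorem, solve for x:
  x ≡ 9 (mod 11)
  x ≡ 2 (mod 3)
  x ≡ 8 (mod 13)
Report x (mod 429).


Moduli 11, 3, 13 are pairwise coprime; by CRT there is a unique solution modulo M = 11 · 3 · 13 = 429.
Solve pairwise, accumulating the modulus:
  Start with x ≡ 9 (mod 11).
  Combine with x ≡ 2 (mod 3): since gcd(11, 3) = 1, we get a unique residue mod 33.
    Write x = 9 + 11·t and substitute into x ≡ 2 (mod 3): 11·t ≡ 2 − 9 = -7 (mod 3).
    Reduce coefficients mod 3: 2·t ≡ 2 (mod 3).
    The inverse of 2 mod 3 is 2 (since 2·2 = 4 = 1·3 + 1), so t ≡ 2·2 = 4 ≡ 1 (mod 3).
    Then x = 9 + 11·1 = 20, valid modulo lcm(11, 3) = 33: x ≡ 20 (mod 33).
  Combine with x ≡ 8 (mod 13): since gcd(33, 13) = 1, we get a unique residue mod 429.
    Write x = 20 + 33·t and substitute into x ≡ 8 (mod 13): 33·t ≡ 8 − 20 = -12 (mod 13).
    Reduce coefficients mod 13: 7·t ≡ 1 (mod 13).
    The inverse of 7 mod 13 is 2 (since 7·2 = 14 = 1·13 + 1), so t ≡ 2·1 = 2 ≡ 2 (mod 13).
    Then x = 20 + 33·2 = 86, valid modulo lcm(33, 13) = 429: x ≡ 86 (mod 429).
Verify: 86 mod 11 = 9 ✓, 86 mod 3 = 2 ✓, 86 mod 13 = 8 ✓.

x ≡ 86 (mod 429).


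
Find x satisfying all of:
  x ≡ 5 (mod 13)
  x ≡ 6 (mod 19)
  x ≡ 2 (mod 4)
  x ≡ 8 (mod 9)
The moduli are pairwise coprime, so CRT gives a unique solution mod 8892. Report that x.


Product of moduli M = 13 · 19 · 4 · 9 = 8892.
Merge one congruence at a time:
  Start: x ≡ 5 (mod 13).
  Combine with x ≡ 6 (mod 19); new modulus lcm = 247.
    Write x = 5 + 13·t and substitute into x ≡ 6 (mod 19): 13·t ≡ 6 − 5 = 1 (mod 19).
    The inverse of 13 mod 19 is 3 (since 13·3 = 39 = 2·19 + 1), so t ≡ 3·1 = 3 ≡ 3 (mod 19).
    Then x = 5 + 13·3 = 44, valid modulo lcm(13, 19) = 247: x ≡ 44 (mod 247).
  Combine with x ≡ 2 (mod 4); new modulus lcm = 988.
    Write x = 44 + 247·t and substitute into x ≡ 2 (mod 4): 247·t ≡ 2 − 44 = -42 (mod 4).
    Reduce coefficients mod 4: 3·t ≡ 2 (mod 4).
    The inverse of 3 mod 4 is 3 (since 3·3 = 9 = 2·4 + 1), so t ≡ 3·2 = 6 ≡ 2 (mod 4).
    Then x = 44 + 247·2 = 538, valid modulo lcm(247, 4) = 988: x ≡ 538 (mod 988).
  Combine with x ≡ 8 (mod 9); new modulus lcm = 8892.
    Write x = 538 + 988·t and substitute into x ≡ 8 (mod 9): 988·t ≡ 8 − 538 = -530 (mod 9).
    Reduce coefficients mod 9: 7·t ≡ 1 (mod 9).
    The inverse of 7 mod 9 is 4 (since 7·4 = 28 = 3·9 + 1), so t ≡ 4·1 = 4 ≡ 4 (mod 9).
    Then x = 538 + 988·4 = 4490, valid modulo lcm(988, 9) = 8892: x ≡ 4490 (mod 8892).
Verify against each original: 4490 mod 13 = 5, 4490 mod 19 = 6, 4490 mod 4 = 2, 4490 mod 9 = 8.

x ≡ 4490 (mod 8892).


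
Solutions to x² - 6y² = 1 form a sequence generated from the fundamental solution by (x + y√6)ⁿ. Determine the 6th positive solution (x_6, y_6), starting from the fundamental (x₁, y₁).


Step 1: Find the fundamental solution (x₁, y₁) of x² - 6y² = 1.
  Expand √6 as a continued fraction. a₀ = ⌊√6⌋ = 2; iterate m_{k+1} = d_k·a_k − m_k, d_{k+1} = (6 − m_{k+1}²)/d_k, a_{k+1} = ⌊(a₀ + m_{k+1})/d_{k+1}⌋ (starting m₀ = 0, d₀ = 1), with convergents p_k = a_k·p_{k-1} + p_{k-2}, q_k = a_k·q_{k-1} + q_{k-2} (p₋₁ = 1, q₋₁ = 0):
  k = 0: a₀ = 2; p₀/q₀ = 2/1; p₀² − 6·q₀² = 4 − 6 = -2.
  k = 1: m = 2, d = 2, a = ⌊(2 + 2)/2⌋ = 2; p/q = (2·2 + 1)/(2·1 + 0) = 5/2; p² − 6·q² = 25 − 24 = 1.
  The first convergent with p² − 6·q² = 1 gives the fundamental solution (x₁, y₁) = (5, 2).
Step 2: Apply the recurrence (x_{n+1}, y_{n+1}) = (x₁x_n + 6y₁y_n, x₁y_n + y₁x_n) repeatedly.
  From (x_1, y_1) = (5, 2): x_2 = 5·5 + 6·2·2 = 49; y_2 = 5·2 + 2·5 = 20.
  From (x_2, y_2) = (49, 20): x_3 = 5·49 + 6·2·20 = 485; y_3 = 5·20 + 2·49 = 198.
  From (x_3, y_3) = (485, 198): x_4 = 5·485 + 6·2·198 = 4801; y_4 = 5·198 + 2·485 = 1960.
  From (x_4, y_4) = (4801, 1960): x_5 = 5·4801 + 6·2·1960 = 47525; y_5 = 5·1960 + 2·4801 = 19402.
  From (x_5, y_5) = (47525, 19402): x_6 = 5·47525 + 6·2·19402 = 470449; y_6 = 5·19402 + 2·47525 = 192060.
Step 3: Verify x_6² - 6·y_6² = 221322261601 - 221322261600 = 1 (should be 1). ✓

(x_1, y_1) = (5, 2); (x_6, y_6) = (470449, 192060).


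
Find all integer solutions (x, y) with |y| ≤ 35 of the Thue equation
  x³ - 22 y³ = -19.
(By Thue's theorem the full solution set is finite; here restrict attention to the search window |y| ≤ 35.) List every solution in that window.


The equation is x³ - 22y³ = -19. For fixed y, x³ = 22·y³ − 19, so a solution requires the RHS to be a perfect cube.
Strategy: iterate y from -35 to 35, compute RHS = 22·y³ − 19, and check whether it is a (positive or negative) perfect cube.
Check small values of y:
  y = 0: RHS = -19 is not a perfect cube.
  y = 1: RHS = 3 is not a perfect cube.
  y = -1: RHS = -41 is not a perfect cube.
  y = 2: RHS = 157 is not a perfect cube.
  y = -2: RHS = -195 is not a perfect cube.
  y = 3: RHS = 575 is not a perfect cube.
  y = -3: RHS = -613 is not a perfect cube.
Continuing the search up to |y| = 35 finds no solutions either.
No (x, y) in the scanned range satisfies the equation.

No integer solutions with |y| ≤ 35.


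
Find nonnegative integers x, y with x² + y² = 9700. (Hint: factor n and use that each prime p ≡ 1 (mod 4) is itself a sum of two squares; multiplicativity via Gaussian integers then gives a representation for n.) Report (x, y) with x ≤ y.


Step 1: Factor n = 9700 = 2^2 · 5^2 · 97.
Step 2: Check the mod-4 condition on each prime factor: 2 = 2 (special); 5 ≡ 1 (mod 4), exponent 2; 97 ≡ 1 (mod 4), exponent 1.
All primes ≡ 3 (mod 4) appear to even exponent (or don't appear), so by the two-squares theorem n IS expressible as a sum of two squares.
Step 3: Build a representation. Group n = k² · m with k = 2 and m = 5 · 5 · 97 = 2425 (a product of primes ≡ 1 (mod 4)); a representation of m scales to one of n via (k·x)² + (k·y)² = k²(x² + y²). Each prime p ≡ 1 (mod 4) is itself a sum of two squares; find a² by testing p − a² for a perfect square:
  5: 5 − 1² = 4 = 2² ⇒ 5 = 1² + 2².
  97: 97 − 1² = 96, 97 − 2² = 93, 97 − 3² = 88, 97 − 4² = 81 = 9² ⇒ 97 = 4² + 9².
  Combine using the Brahmagupta–Fibonacci identity (a² + b²)(c² + d²) = (ac − bd)² + (ad + bc)² = (ac + bd)² + (ad − bc)²:
  5 · 5 = 25: from (1² + 2²)(1² + 2²), take (1·1 − 2·2, 1·2 + 2·1) = (1 − 4, 2 + 2) = (-3, 4); dropping signs (only squares matter) gives (3, 4); check 3² + 4² = 9 + 16 = 25 ✓.
  25 · 97 = 2425: from (3² + 4²)(4² + 9²), take (3·4 − 4·9, 3·9 + 4·4) = (12 − 36, 27 + 16) = (-24, 43); dropping signs (only squares matter) gives (24, 43); check 24² + 43² = 576 + 1849 = 2425 ✓.
  Scale by k = 2: (2·24, 2·43) = (48, 86).
Step 4: Order so x ≤ y and verify: 48² + 86² = 2304 + 7396 = 9700 = n. ✓

n = 9700 = 48² + 86² (one valid representation with x ≤ y).


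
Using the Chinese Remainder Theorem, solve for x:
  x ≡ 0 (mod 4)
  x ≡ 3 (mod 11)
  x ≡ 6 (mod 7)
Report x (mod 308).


Moduli 4, 11, 7 are pairwise coprime; by CRT there is a unique solution modulo M = 4 · 11 · 7 = 308.
Solve pairwise, accumulating the modulus:
  Start with x ≡ 0 (mod 4).
  Combine with x ≡ 3 (mod 11): since gcd(4, 11) = 1, we get a unique residue mod 44.
    Write x = 0 + 4·t and substitute into x ≡ 3 (mod 11): 4·t ≡ 3 − 0 = 3 (mod 11).
    The inverse of 4 mod 11 is 3 (since 4·3 = 12 = 1·11 + 1), so t ≡ 3·3 = 9 ≡ 9 (mod 11).
    Then x = 0 + 4·9 = 36, valid modulo lcm(4, 11) = 44: x ≡ 36 (mod 44).
  Combine with x ≡ 6 (mod 7): since gcd(44, 7) = 1, we get a unique residue mod 308.
    Write x = 36 + 44·t and substitute into x ≡ 6 (mod 7): 44·t ≡ 6 − 36 = -30 (mod 7).
    Reduce coefficients mod 7: 2·t ≡ 5 (mod 7).
    The inverse of 2 mod 7 is 4 (since 2·4 = 8 = 1·7 + 1), so t ≡ 4·5 = 20 ≡ 6 (mod 7).
    Then x = 36 + 44·6 = 300, valid modulo lcm(44, 7) = 308: x ≡ 300 (mod 308).
Verify: 300 mod 4 = 0 ✓, 300 mod 11 = 3 ✓, 300 mod 7 = 6 ✓.

x ≡ 300 (mod 308).


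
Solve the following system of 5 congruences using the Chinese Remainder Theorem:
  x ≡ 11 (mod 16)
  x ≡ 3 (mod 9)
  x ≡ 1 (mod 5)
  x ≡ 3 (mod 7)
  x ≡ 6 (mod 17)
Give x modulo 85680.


Product of moduli M = 16 · 9 · 5 · 7 · 17 = 85680.
Merge one congruence at a time:
  Start: x ≡ 11 (mod 16).
  Combine with x ≡ 3 (mod 9); new modulus lcm = 144.
    Write x = 11 + 16·t and substitute into x ≡ 3 (mod 9): 16·t ≡ 3 − 11 = -8 (mod 9).
    Reduce coefficients mod 9: 7·t ≡ 1 (mod 9).
    The inverse of 7 mod 9 is 4 (since 7·4 = 28 = 3·9 + 1), so t ≡ 4·1 = 4 ≡ 4 (mod 9).
    Then x = 11 + 16·4 = 75, valid modulo lcm(16, 9) = 144: x ≡ 75 (mod 144).
  Combine with x ≡ 1 (mod 5); new modulus lcm = 720.
    Write x = 75 + 144·t and substitute into x ≡ 1 (mod 5): 144·t ≡ 1 − 75 = -74 (mod 5).
    Reduce coefficients mod 5: 4·t ≡ 1 (mod 5).
    The inverse of 4 mod 5 is 4 (since 4·4 = 16 = 3·5 + 1), so t ≡ 4·1 = 4 ≡ 4 (mod 5).
    Then x = 75 + 144·4 = 651, valid modulo lcm(144, 5) = 720: x ≡ 651 (mod 720).
  Combine with x ≡ 3 (mod 7); new modulus lcm = 5040.
    Write x = 651 + 720·t and substitute into x ≡ 3 (mod 7): 720·t ≡ 3 − 651 = -648 (mod 7).
    Reduce coefficients mod 7: 6·t ≡ 3 (mod 7).
    The inverse of 6 mod 7 is 6 (since 6·6 = 36 = 5·7 + 1), so t ≡ 6·3 = 18 ≡ 4 (mod 7).
    Then x = 651 + 720·4 = 3531, valid modulo lcm(720, 7) = 5040: x ≡ 3531 (mod 5040).
  Combine with x ≡ 6 (mod 17); new modulus lcm = 85680.
    Write x = 3531 + 5040·t and substitute into x ≡ 6 (mod 17): 5040·t ≡ 6 − 3531 = -3525 (mod 17).
    Reduce coefficients mod 17: 8·t ≡ 11 (mod 17).
    The inverse of 8 mod 17 is 15 (since 8·15 = 120 = 7·17 + 1), so t ≡ 15·11 = 165 ≡ 12 (mod 17).
    Then x = 3531 + 5040·12 = 64011, valid modulo lcm(5040, 17) = 85680: x ≡ 64011 (mod 85680).
Verify against each original: 64011 mod 16 = 11, 64011 mod 9 = 3, 64011 mod 5 = 1, 64011 mod 7 = 3, 64011 mod 17 = 6.

x ≡ 64011 (mod 85680).


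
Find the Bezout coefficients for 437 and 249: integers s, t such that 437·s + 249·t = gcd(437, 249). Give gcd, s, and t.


Euclidean algorithm on (437, 249) — divide until remainder is 0:
  437 = 1 · 249 + 188
  249 = 1 · 188 + 61
  188 = 3 · 61 + 5
  61 = 12 · 5 + 1
  5 = 5 · 1 + 0
gcd(437, 249) = 1.
Track Bezout coefficients alongside the remainders: start with r₀ = 437 = a·1 + b·0 (s = 1, t = 0) and r₁ = 249 = a·0 + b·1 (s = 0, t = 1); each new remainder r_{k+1} = r_{k-1} − q_k·r_k inherits s_{k+1} = s_{k-1} − q_k·s_k, t_{k+1} = t_{k-1} − q_k·t_k, so r_k = a·s_k + b·t_k at every step:
  q = 1: r = 188, s = 1 − 1·0 = 1, t = 0 − 1·1 = -1  (check: 437·1 + 249·(-1) = 188)
  q = 1: r = 61, s = 0 − 1·1 = -1, t = 1 − 1·(-1) = 2  (check: 437·(-1) + 249·2 = 61)
  q = 3: r = 5, s = 1 − 3·(-1) = 4, t = -1 − 3·2 = -7  (check: 437·4 + 249·(-7) = 5)
  q = 12: r = 1, s = -1 − 12·4 = -49, t = 2 − 12·(-7) = 86  (check: 437·(-49) + 249·86 = 1)
The row with r = 1 (the gcd) gives the Bezout coefficients s = -49, t = 86.
Result: 437 · (-49) + 249 · (86) = 1.

gcd(437, 249) = 1; s = -49, t = 86 (check: 437·(-49) + 249·86 = 1).


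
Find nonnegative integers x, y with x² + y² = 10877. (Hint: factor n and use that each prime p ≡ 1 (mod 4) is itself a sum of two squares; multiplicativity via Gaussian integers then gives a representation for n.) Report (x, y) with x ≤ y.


Step 1: Factor n = 10877 = 73 · 149.
Step 2: Check the mod-4 condition on each prime factor: 73 ≡ 1 (mod 4), exponent 1; 149 ≡ 1 (mod 4), exponent 1.
All primes ≡ 3 (mod 4) appear to even exponent (or don't appear), so by the two-squares theorem n IS expressible as a sum of two squares.
Step 3: Build a representation. Here n = 73 · 149 is a product of primes ≡ 1 (mod 4). Each prime p ≡ 1 (mod 4) is itself a sum of two squares; find a² by testing p − a² for a perfect square:
  73: 73 − 1² = 72, 73 − 2² = 69, 73 − 3² = 64 = 8² ⇒ 73 = 3² + 8².
  149: 149 − 1² = 148, 149 − 2² = 145, 149 − 3² = 140, 149 − 4² = 133, 149 − 5² = 124, 149 − 6² = 113, 149 − 7² = 100 = 10² ⇒ 149 = 7² + 10².
  Combine using the Brahmagupta–Fibonacci identity (a² + b²)(c² + d²) = (ac − bd)² + (ad + bc)² = (ac + bd)² + (ad − bc)²:
  73 · 149 = 10877: from (3² + 8²)(7² + 10²), take (3·7 − 8·10, 3·10 + 8·7) = (21 − 80, 30 + 56) = (-59, 86); dropping signs (only squares matter) gives (59, 86); check 59² + 86² = 3481 + 7396 = 10877 ✓.
Step 4: Order so x ≤ y and verify: 59² + 86² = 3481 + 7396 = 10877 = n. ✓

n = 10877 = 59² + 86² (one valid representation with x ≤ y).


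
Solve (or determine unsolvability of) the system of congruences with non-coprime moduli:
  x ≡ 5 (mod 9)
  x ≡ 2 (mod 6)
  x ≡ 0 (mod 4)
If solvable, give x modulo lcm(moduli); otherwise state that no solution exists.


Moduli 9, 6, 4 are not pairwise coprime, so CRT works modulo lcm(m_i) when all pairwise compatibility conditions hold.
Pairwise compatibility: gcd(m_i, m_j) must divide a_i - a_j for every pair.
Merge one congruence at a time:
  Start: x ≡ 5 (mod 9).
  Combine with x ≡ 2 (mod 6): gcd(9, 6) = 3; 2 - 5 = -3, which IS divisible by 3, so compatible.
    Write x = 5 + 9·t and substitute into x ≡ 2 (mod 6): 9·t ≡ 2 − 5 = -3 (mod 6).
    Divide the congruence (and modulus) by g = 3: 3·t ≡ -1 (mod 2).
    Reduce coefficients mod 2: 1·t ≡ 1 (mod 2).
    So t ≡ 1 (mod 2).
    Then x = 5 + 9·1 = 14, valid modulo lcm(9, 6) = 18: x ≡ 14 (mod 18).
  Combine with x ≡ 0 (mod 4): gcd(18, 4) = 2; 0 - 14 = -14, which IS divisible by 2, so compatible.
    Write x = 14 + 18·t and substitute into x ≡ 0 (mod 4): 18·t ≡ 0 − 14 = -14 (mod 4).
    Divide the congruence (and modulus) by g = 2: 9·t ≡ -7 (mod 2).
    Reduce coefficients mod 2: 1·t ≡ 1 (mod 2).
    So t ≡ 1 (mod 2).
    Then x = 14 + 18·1 = 32, valid modulo lcm(18, 4) = 36: x ≡ 32 (mod 36).
Verify: 32 mod 9 = 5, 32 mod 6 = 2, 32 mod 4 = 0.

x ≡ 32 (mod 36).


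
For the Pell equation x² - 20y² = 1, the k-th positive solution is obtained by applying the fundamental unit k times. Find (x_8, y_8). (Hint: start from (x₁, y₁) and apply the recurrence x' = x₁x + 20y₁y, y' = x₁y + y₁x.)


Step 1: Find the fundamental solution (x₁, y₁) of x² - 20y² = 1.
  Expand √20 as a continued fraction. a₀ = ⌊√20⌋ = 4; iterate m_{k+1} = d_k·a_k − m_k, d_{k+1} = (20 − m_{k+1}²)/d_k, a_{k+1} = ⌊(a₀ + m_{k+1})/d_{k+1}⌋ (starting m₀ = 0, d₀ = 1), with convergents p_k = a_k·p_{k-1} + p_{k-2}, q_k = a_k·q_{k-1} + q_{k-2} (p₋₁ = 1, q₋₁ = 0):
  k = 0: a₀ = 4; p₀/q₀ = 4/1; p₀² − 20·q₀² = 16 − 20 = -4.
  k = 1: m = 4, d = 4, a = ⌊(4 + 4)/4⌋ = 2; p/q = (2·4 + 1)/(2·1 + 0) = 9/2; p² − 20·q² = 81 − 80 = 1.
  The first convergent with p² − 20·q² = 1 gives the fundamental solution (x₁, y₁) = (9, 2).
Step 2: Apply the recurrence (x_{n+1}, y_{n+1}) = (x₁x_n + 20y₁y_n, x₁y_n + y₁x_n) repeatedly.
  From (x_1, y_1) = (9, 2): x_2 = 9·9 + 20·2·2 = 161; y_2 = 9·2 + 2·9 = 36.
  From (x_2, y_2) = (161, 36): x_3 = 9·161 + 20·2·36 = 2889; y_3 = 9·36 + 2·161 = 646.
  From (x_3, y_3) = (2889, 646): x_4 = 9·2889 + 20·2·646 = 51841; y_4 = 9·646 + 2·2889 = 11592.
  From (x_4, y_4) = (51841, 11592): x_5 = 9·51841 + 20·2·11592 = 930249; y_5 = 9·11592 + 2·51841 = 208010.
  From (x_5, y_5) = (930249, 208010): x_6 = 9·930249 + 20·2·208010 = 16692641; y_6 = 9·208010 + 2·930249 = 3732588.
  From (x_6, y_6) = (16692641, 3732588): x_7 = 9·16692641 + 20·2·3732588 = 299537289; y_7 = 9·3732588 + 2·16692641 = 66978574.
  From (x_7, y_7) = (299537289, 66978574): x_8 = 9·299537289 + 20·2·66978574 = 5374978561; y_8 = 9·66978574 + 2·299537289 = 1201881744.
Step 3: Verify x_8² - 20·y_8² = 28890394531209630721 - 28890394531209630720 = 1 (should be 1). ✓

(x_1, y_1) = (9, 2); (x_8, y_8) = (5374978561, 1201881744).


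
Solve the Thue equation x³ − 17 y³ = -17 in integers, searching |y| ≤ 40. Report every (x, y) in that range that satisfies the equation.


The equation is x³ - 17y³ = -17. For fixed y, x³ = 17·y³ − 17, so a solution requires the RHS to be a perfect cube.
Strategy: iterate y from -40 to 40, compute RHS = 17·y³ − 17, and check whether it is a (positive or negative) perfect cube.
Check small values of y:
  y = 0: RHS = -17 is not a perfect cube.
  y = 1: RHS = 0 = (0)³ ⇒ x = 0 works.
  y = -1: RHS = -34 is not a perfect cube.
  y = 2: RHS = 119 is not a perfect cube.
  y = -2: RHS = -153 is not a perfect cube.
  y = 3: RHS = 442 is not a perfect cube.
  y = -3: RHS = -476 is not a perfect cube.
Continuing the search up to |y| = 40 finds no further solutions beyond those listed.
Collected solutions: (0, 1).

Solutions (with |y| ≤ 40): (0, 1).


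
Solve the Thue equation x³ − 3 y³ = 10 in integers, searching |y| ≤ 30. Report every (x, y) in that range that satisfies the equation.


The equation is x³ - 3y³ = 10. For fixed y, x³ = 3·y³ + 10, so a solution requires the RHS to be a perfect cube.
Strategy: iterate y from -30 to 30, compute RHS = 3·y³ + 10, and check whether it is a (positive or negative) perfect cube.
Check small values of y:
  y = 0: RHS = 10 is not a perfect cube.
  y = 1: RHS = 13 is not a perfect cube.
  y = -1: RHS = 7 is not a perfect cube.
  y = 2: RHS = 34 is not a perfect cube.
  y = -2: RHS = -14 is not a perfect cube.
  y = 3: RHS = 91 is not a perfect cube.
  y = -3: RHS = -71 is not a perfect cube.
Continuing, at y = 9: RHS = 2197 = (13)³ ⇒ x = 13 works.
Searching the remaining y in |y| ≤ 30 finds no further solutions.
Collected solutions: (13, 9).

Solutions (with |y| ≤ 30): (13, 9).


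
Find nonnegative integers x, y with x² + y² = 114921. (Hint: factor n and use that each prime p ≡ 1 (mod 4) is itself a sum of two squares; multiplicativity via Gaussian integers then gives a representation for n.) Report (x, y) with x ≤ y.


Step 1: Factor n = 114921 = 3^2 · 113^2.
Step 2: Check the mod-4 condition on each prime factor: 3 ≡ 3 (mod 4), exponent 2 (must be even); 113 ≡ 1 (mod 4), exponent 2.
All primes ≡ 3 (mod 4) appear to even exponent (or don't appear), so by the two-squares theorem n IS expressible as a sum of two squares.
Step 3: Build a representation. Group n = k² · m with k = 3 and m = 113 · 113 = 12769 (a product of primes ≡ 1 (mod 4)); a representation of m scales to one of n via (k·x)² + (k·y)² = k²(x² + y²). Each prime p ≡ 1 (mod 4) is itself a sum of two squares; find a² by testing p − a² for a perfect square:
  113: 113 − 1² = 112, 113 − 2² = 109, 113 − 3² = 104, 113 − 4² = 97, 113 − 5² = 88, 113 − 6² = 77, 113 − 7² = 64 = 8² ⇒ 113 = 7² + 8².
  Combine using the Brahmagupta–Fibonacci identity (a² + b²)(c² + d²) = (ac − bd)² + (ad + bc)² = (ac + bd)² + (ad − bc)²:
  113 · 113 = 12769: from (7² + 8²)(7² + 8²), take (7·7 − 8·8, 7·8 + 8·7) = (49 − 64, 56 + 56) = (-15, 112); dropping signs (only squares matter) gives (15, 112); check 15² + 112² = 225 + 12544 = 12769 ✓.
  Scale by k = 3: (3·15, 3·112) = (45, 336).
Step 4: Order so x ≤ y and verify: 45² + 336² = 2025 + 112896 = 114921 = n. ✓

n = 114921 = 45² + 336² (one valid representation with x ≤ y).


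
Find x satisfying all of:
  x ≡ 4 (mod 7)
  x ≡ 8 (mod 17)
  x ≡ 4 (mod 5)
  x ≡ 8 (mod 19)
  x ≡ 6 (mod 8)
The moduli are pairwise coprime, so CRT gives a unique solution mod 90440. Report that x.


Product of moduli M = 7 · 17 · 5 · 19 · 8 = 90440.
Merge one congruence at a time:
  Start: x ≡ 4 (mod 7).
  Combine with x ≡ 8 (mod 17); new modulus lcm = 119.
    Write x = 4 + 7·t and substitute into x ≡ 8 (mod 17): 7·t ≡ 8 − 4 = 4 (mod 17).
    The inverse of 7 mod 17 is 5 (since 7·5 = 35 = 2·17 + 1), so t ≡ 5·4 = 20 ≡ 3 (mod 17).
    Then x = 4 + 7·3 = 25, valid modulo lcm(7, 17) = 119: x ≡ 25 (mod 119).
  Combine with x ≡ 4 (mod 5); new modulus lcm = 595.
    Write x = 25 + 119·t and substitute into x ≡ 4 (mod 5): 119·t ≡ 4 − 25 = -21 (mod 5).
    Reduce coefficients mod 5: 4·t ≡ 4 (mod 5).
    The inverse of 4 mod 5 is 4 (since 4·4 = 16 = 3·5 + 1), so t ≡ 4·4 = 16 ≡ 1 (mod 5).
    Then x = 25 + 119·1 = 144, valid modulo lcm(119, 5) = 595: x ≡ 144 (mod 595).
  Combine with x ≡ 8 (mod 19); new modulus lcm = 11305.
    Write x = 144 + 595·t and substitute into x ≡ 8 (mod 19): 595·t ≡ 8 − 144 = -136 (mod 19).
    Reduce coefficients mod 19: 6·t ≡ 16 (mod 19).
    The inverse of 6 mod 19 is 16 (since 6·16 = 96 = 5·19 + 1), so t ≡ 16·16 = 256 ≡ 9 (mod 19).
    Then x = 144 + 595·9 = 5499, valid modulo lcm(595, 19) = 11305: x ≡ 5499 (mod 11305).
  Combine with x ≡ 6 (mod 8); new modulus lcm = 90440.
    Write x = 5499 + 11305·t and substitute into x ≡ 6 (mod 8): 11305·t ≡ 6 − 5499 = -5493 (mod 8).
    Reduce coefficients mod 8: 1·t ≡ 3 (mod 8).
    So t ≡ 3 (mod 8).
    Then x = 5499 + 11305·3 = 39414, valid modulo lcm(11305, 8) = 90440: x ≡ 39414 (mod 90440).
Verify against each original: 39414 mod 7 = 4, 39414 mod 17 = 8, 39414 mod 5 = 4, 39414 mod 19 = 8, 39414 mod 8 = 6.

x ≡ 39414 (mod 90440).


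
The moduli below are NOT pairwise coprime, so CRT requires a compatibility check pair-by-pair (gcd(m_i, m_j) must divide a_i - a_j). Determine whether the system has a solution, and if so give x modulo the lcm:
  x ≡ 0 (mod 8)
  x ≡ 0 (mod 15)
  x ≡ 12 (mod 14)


Moduli 8, 15, 14 are not pairwise coprime, so CRT works modulo lcm(m_i) when all pairwise compatibility conditions hold.
Pairwise compatibility: gcd(m_i, m_j) must divide a_i - a_j for every pair.
Merge one congruence at a time:
  Start: x ≡ 0 (mod 8).
  Combine with x ≡ 0 (mod 15): gcd(8, 15) = 1; 0 - 0 = 0, which IS divisible by 1, so compatible.
    Write x = 0 + 8·t and substitute into x ≡ 0 (mod 15): 8·t ≡ 0 − 0 = 0 (mod 15).
    The inverse of 8 mod 15 is 2 (since 8·2 = 16 = 1·15 + 1), so t ≡ 2·0 = 0 ≡ 0 (mod 15).
    Then x = 0 + 8·0 = 0, valid modulo lcm(8, 15) = 120: x ≡ 0 (mod 120).
  Combine with x ≡ 12 (mod 14): gcd(120, 14) = 2; 12 - 0 = 12, which IS divisible by 2, so compatible.
    Write x = 0 + 120·t and substitute into x ≡ 12 (mod 14): 120·t ≡ 12 − 0 = 12 (mod 14).
    Divide the congruence (and modulus) by g = 2: 60·t ≡ 6 (mod 7).
    Reduce coefficients mod 7: 4·t ≡ 6 (mod 7).
    The inverse of 4 mod 7 is 2 (since 4·2 = 8 = 1·7 + 1), so t ≡ 2·6 = 12 ≡ 5 (mod 7).
    Then x = 0 + 120·5 = 600, valid modulo lcm(120, 14) = 840: x ≡ 600 (mod 840).
Verify: 600 mod 8 = 0, 600 mod 15 = 0, 600 mod 14 = 12.

x ≡ 600 (mod 840).


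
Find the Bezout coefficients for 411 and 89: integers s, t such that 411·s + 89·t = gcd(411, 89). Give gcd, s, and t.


Euclidean algorithm on (411, 89) — divide until remainder is 0:
  411 = 4 · 89 + 55
  89 = 1 · 55 + 34
  55 = 1 · 34 + 21
  34 = 1 · 21 + 13
  21 = 1 · 13 + 8
  13 = 1 · 8 + 5
  8 = 1 · 5 + 3
  5 = 1 · 3 + 2
  3 = 1 · 2 + 1
  2 = 2 · 1 + 0
gcd(411, 89) = 1.
Track Bezout coefficients alongside the remainders: start with r₀ = 411 = a·1 + b·0 (s = 1, t = 0) and r₁ = 89 = a·0 + b·1 (s = 0, t = 1); each new remainder r_{k+1} = r_{k-1} − q_k·r_k inherits s_{k+1} = s_{k-1} − q_k·s_k, t_{k+1} = t_{k-1} − q_k·t_k, so r_k = a·s_k + b·t_k at every step:
  q = 4: r = 55, s = 1 − 4·0 = 1, t = 0 − 4·1 = -4  (check: 411·1 + 89·(-4) = 55)
  q = 1: r = 34, s = 0 − 1·1 = -1, t = 1 − 1·(-4) = 5  (check: 411·(-1) + 89·5 = 34)
  q = 1: r = 21, s = 1 − 1·(-1) = 2, t = -4 − 1·5 = -9  (check: 411·2 + 89·(-9) = 21)
  q = 1: r = 13, s = -1 − 1·2 = -3, t = 5 − 1·(-9) = 14  (check: 411·(-3) + 89·14 = 13)
  q = 1: r = 8, s = 2 − 1·(-3) = 5, t = -9 − 1·14 = -23  (check: 411·5 + 89·(-23) = 8)
  q = 1: r = 5, s = -3 − 1·5 = -8, t = 14 − 1·(-23) = 37  (check: 411·(-8) + 89·37 = 5)
  q = 1: r = 3, s = 5 − 1·(-8) = 13, t = -23 − 1·37 = -60  (check: 411·13 + 89·(-60) = 3)
  q = 1: r = 2, s = -8 − 1·13 = -21, t = 37 − 1·(-60) = 97  (check: 411·(-21) + 89·97 = 2)
  q = 1: r = 1, s = 13 − 1·(-21) = 34, t = -60 − 1·97 = -157  (check: 411·34 + 89·(-157) = 1)
The row with r = 1 (the gcd) gives the Bezout coefficients s = 34, t = -157.
Result: 411 · (34) + 89 · (-157) = 1.

gcd(411, 89) = 1; s = 34, t = -157 (check: 411·34 + 89·(-157) = 1).


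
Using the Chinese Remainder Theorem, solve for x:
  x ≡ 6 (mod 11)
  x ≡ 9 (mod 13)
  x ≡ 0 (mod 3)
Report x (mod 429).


Moduli 11, 13, 3 are pairwise coprime; by CRT there is a unique solution modulo M = 11 · 13 · 3 = 429.
Solve pairwise, accumulating the modulus:
  Start with x ≡ 6 (mod 11).
  Combine with x ≡ 9 (mod 13): since gcd(11, 13) = 1, we get a unique residue mod 143.
    Write x = 6 + 11·t and substitute into x ≡ 9 (mod 13): 11·t ≡ 9 − 6 = 3 (mod 13).
    The inverse of 11 mod 13 is 6 (since 11·6 = 66 = 5·13 + 1), so t ≡ 6·3 = 18 ≡ 5 (mod 13).
    Then x = 6 + 11·5 = 61, valid modulo lcm(11, 13) = 143: x ≡ 61 (mod 143).
  Combine with x ≡ 0 (mod 3): since gcd(143, 3) = 1, we get a unique residue mod 429.
    Write x = 61 + 143·t and substitute into x ≡ 0 (mod 3): 143·t ≡ 0 − 61 = -61 (mod 3).
    Reduce coefficients mod 3: 2·t ≡ 2 (mod 3).
    The inverse of 2 mod 3 is 2 (since 2·2 = 4 = 1·3 + 1), so t ≡ 2·2 = 4 ≡ 1 (mod 3).
    Then x = 61 + 143·1 = 204, valid modulo lcm(143, 3) = 429: x ≡ 204 (mod 429).
Verify: 204 mod 11 = 6 ✓, 204 mod 13 = 9 ✓, 204 mod 3 = 0 ✓.

x ≡ 204 (mod 429).


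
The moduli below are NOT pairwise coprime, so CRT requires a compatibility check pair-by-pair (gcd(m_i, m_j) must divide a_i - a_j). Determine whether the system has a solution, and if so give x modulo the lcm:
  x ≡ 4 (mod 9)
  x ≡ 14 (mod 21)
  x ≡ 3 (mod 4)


Moduli 9, 21, 4 are not pairwise coprime, so CRT works modulo lcm(m_i) when all pairwise compatibility conditions hold.
Pairwise compatibility: gcd(m_i, m_j) must divide a_i - a_j for every pair.
Merge one congruence at a time:
  Start: x ≡ 4 (mod 9).
  Combine with x ≡ 14 (mod 21): gcd(9, 21) = 3, and 14 - 4 = 10 is NOT divisible by 3.
    ⇒ system is inconsistent (no integer solution).

No solution (the system is inconsistent).


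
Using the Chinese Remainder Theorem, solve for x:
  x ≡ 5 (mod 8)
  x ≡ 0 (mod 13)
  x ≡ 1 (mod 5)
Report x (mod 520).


Moduli 8, 13, 5 are pairwise coprime; by CRT there is a unique solution modulo M = 8 · 13 · 5 = 520.
Solve pairwise, accumulating the modulus:
  Start with x ≡ 5 (mod 8).
  Combine with x ≡ 0 (mod 13): since gcd(8, 13) = 1, we get a unique residue mod 104.
    Write x = 5 + 8·t and substitute into x ≡ 0 (mod 13): 8·t ≡ 0 − 5 = -5 (mod 13).
    Reduce coefficients mod 13: 8·t ≡ 8 (mod 13).
    The inverse of 8 mod 13 is 5 (since 8·5 = 40 = 3·13 + 1), so t ≡ 5·8 = 40 ≡ 1 (mod 13).
    Then x = 5 + 8·1 = 13, valid modulo lcm(8, 13) = 104: x ≡ 13 (mod 104).
  Combine with x ≡ 1 (mod 5): since gcd(104, 5) = 1, we get a unique residue mod 520.
    Write x = 13 + 104·t and substitute into x ≡ 1 (mod 5): 104·t ≡ 1 − 13 = -12 (mod 5).
    Reduce coefficients mod 5: 4·t ≡ 3 (mod 5).
    The inverse of 4 mod 5 is 4 (since 4·4 = 16 = 3·5 + 1), so t ≡ 4·3 = 12 ≡ 2 (mod 5).
    Then x = 13 + 104·2 = 221, valid modulo lcm(104, 5) = 520: x ≡ 221 (mod 520).
Verify: 221 mod 8 = 5 ✓, 221 mod 13 = 0 ✓, 221 mod 5 = 1 ✓.

x ≡ 221 (mod 520).


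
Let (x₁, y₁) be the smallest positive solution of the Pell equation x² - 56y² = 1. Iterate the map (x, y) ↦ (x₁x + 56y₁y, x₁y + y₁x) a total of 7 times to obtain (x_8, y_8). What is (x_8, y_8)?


Step 1: Find the fundamental solution (x₁, y₁) of x² - 56y² = 1.
  Expand √56 as a continued fraction. a₀ = ⌊√56⌋ = 7; iterate m_{k+1} = d_k·a_k − m_k, d_{k+1} = (56 − m_{k+1}²)/d_k, a_{k+1} = ⌊(a₀ + m_{k+1})/d_{k+1}⌋ (starting m₀ = 0, d₀ = 1), with convergents p_k = a_k·p_{k-1} + p_{k-2}, q_k = a_k·q_{k-1} + q_{k-2} (p₋₁ = 1, q₋₁ = 0):
  k = 0: a₀ = 7; p₀/q₀ = 7/1; p₀² − 56·q₀² = 49 − 56 = -7.
  k = 1: m = 7, d = 7, a = ⌊(7 + 7)/7⌋ = 2; p/q = (2·7 + 1)/(2·1 + 0) = 15/2; p² − 56·q² = 225 − 224 = 1.
  The first convergent with p² − 56·q² = 1 gives the fundamental solution (x₁, y₁) = (15, 2).
Step 2: Apply the recurrence (x_{n+1}, y_{n+1}) = (x₁x_n + 56y₁y_n, x₁y_n + y₁x_n) repeatedly.
  From (x_1, y_1) = (15, 2): x_2 = 15·15 + 56·2·2 = 449; y_2 = 15·2 + 2·15 = 60.
  From (x_2, y_2) = (449, 60): x_3 = 15·449 + 56·2·60 = 13455; y_3 = 15·60 + 2·449 = 1798.
  From (x_3, y_3) = (13455, 1798): x_4 = 15·13455 + 56·2·1798 = 403201; y_4 = 15·1798 + 2·13455 = 53880.
  From (x_4, y_4) = (403201, 53880): x_5 = 15·403201 + 56·2·53880 = 12082575; y_5 = 15·53880 + 2·403201 = 1614602.
  From (x_5, y_5) = (12082575, 1614602): x_6 = 15·12082575 + 56·2·1614602 = 362074049; y_6 = 15·1614602 + 2·12082575 = 48384180.
  From (x_6, y_6) = (362074049, 48384180): x_7 = 15·362074049 + 56·2·48384180 = 10850138895; y_7 = 15·48384180 + 2·362074049 = 1449910798.
  From (x_7, y_7) = (10850138895, 1449910798): x_8 = 15·10850138895 + 56·2·1449910798 = 325142092801; y_8 = 15·1449910798 + 2·10850138895 = 43448939760.
Step 3: Verify x_8² - 56·y_8² = 105717380511014096025601 - 105717380511014096025600 = 1 (should be 1). ✓

(x_1, y_1) = (15, 2); (x_8, y_8) = (325142092801, 43448939760).


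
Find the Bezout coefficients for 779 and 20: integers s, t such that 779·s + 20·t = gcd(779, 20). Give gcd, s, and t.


Euclidean algorithm on (779, 20) — divide until remainder is 0:
  779 = 38 · 20 + 19
  20 = 1 · 19 + 1
  19 = 19 · 1 + 0
gcd(779, 20) = 1.
Track Bezout coefficients alongside the remainders: start with r₀ = 779 = a·1 + b·0 (s = 1, t = 0) and r₁ = 20 = a·0 + b·1 (s = 0, t = 1); each new remainder r_{k+1} = r_{k-1} − q_k·r_k inherits s_{k+1} = s_{k-1} − q_k·s_k, t_{k+1} = t_{k-1} − q_k·t_k, so r_k = a·s_k + b·t_k at every step:
  q = 38: r = 19, s = 1 − 38·0 = 1, t = 0 − 38·1 = -38  (check: 779·1 + 20·(-38) = 19)
  q = 1: r = 1, s = 0 − 1·1 = -1, t = 1 − 1·(-38) = 39  (check: 779·(-1) + 20·39 = 1)
The row with r = 1 (the gcd) gives the Bezout coefficients s = -1, t = 39.
Result: 779 · (-1) + 20 · (39) = 1.

gcd(779, 20) = 1; s = -1, t = 39 (check: 779·(-1) + 20·39 = 1).


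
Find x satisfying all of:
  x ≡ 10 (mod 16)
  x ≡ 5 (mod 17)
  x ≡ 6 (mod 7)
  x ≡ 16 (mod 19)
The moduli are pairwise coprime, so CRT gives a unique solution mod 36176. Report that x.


Product of moduli M = 16 · 17 · 7 · 19 = 36176.
Merge one congruence at a time:
  Start: x ≡ 10 (mod 16).
  Combine with x ≡ 5 (mod 17); new modulus lcm = 272.
    Write x = 10 + 16·t and substitute into x ≡ 5 (mod 17): 16·t ≡ 5 − 10 = -5 (mod 17).
    Reduce coefficients mod 17: 16·t ≡ 12 (mod 17).
    The inverse of 16 mod 17 is 16 (since 16·16 = 256 = 15·17 + 1), so t ≡ 16·12 = 192 ≡ 5 (mod 17).
    Then x = 10 + 16·5 = 90, valid modulo lcm(16, 17) = 272: x ≡ 90 (mod 272).
  Combine with x ≡ 6 (mod 7); new modulus lcm = 1904.
    Write x = 90 + 272·t and substitute into x ≡ 6 (mod 7): 272·t ≡ 6 − 90 = -84 (mod 7).
    Reduce coefficients mod 7: 6·t ≡ 0 (mod 7).
    The inverse of 6 mod 7 is 6 (since 6·6 = 36 = 5·7 + 1), so t ≡ 6·0 = 0 ≡ 0 (mod 7).
    Then x = 90 + 272·0 = 90, valid modulo lcm(272, 7) = 1904: x ≡ 90 (mod 1904).
  Combine with x ≡ 16 (mod 19); new modulus lcm = 36176.
    Write x = 90 + 1904·t and substitute into x ≡ 16 (mod 19): 1904·t ≡ 16 − 90 = -74 (mod 19).
    Reduce coefficients mod 19: 4·t ≡ 2 (mod 19).
    The inverse of 4 mod 19 is 5 (since 4·5 = 20 = 1·19 + 1), so t ≡ 5·2 = 10 ≡ 10 (mod 19).
    Then x = 90 + 1904·10 = 19130, valid modulo lcm(1904, 19) = 36176: x ≡ 19130 (mod 36176).
Verify against each original: 19130 mod 16 = 10, 19130 mod 17 = 5, 19130 mod 7 = 6, 19130 mod 19 = 16.

x ≡ 19130 (mod 36176).


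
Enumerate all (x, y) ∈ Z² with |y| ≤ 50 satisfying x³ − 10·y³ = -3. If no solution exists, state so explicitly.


The equation is x³ - 10y³ = -3. For fixed y, x³ = 10·y³ − 3, so a solution requires the RHS to be a perfect cube.
Strategy: iterate y from -50 to 50, compute RHS = 10·y³ − 3, and check whether it is a (positive or negative) perfect cube.
Check small values of y:
  y = 0: RHS = -3 is not a perfect cube.
  y = 1: RHS = 7 is not a perfect cube.
  y = -1: RHS = -13 is not a perfect cube.
  y = 2: RHS = 77 is not a perfect cube.
  y = -2: RHS = -83 is not a perfect cube.
  y = 3: RHS = 267 is not a perfect cube.
  y = -3: RHS = -273 is not a perfect cube.
Continuing the search up to |y| = 50 finds no solutions either.
No (x, y) in the scanned range satisfies the equation.

No integer solutions with |y| ≤ 50.


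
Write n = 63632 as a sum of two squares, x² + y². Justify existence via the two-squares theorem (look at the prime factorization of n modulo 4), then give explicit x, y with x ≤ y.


Step 1: Factor n = 63632 = 2^4 · 41 · 97.
Step 2: Check the mod-4 condition on each prime factor: 2 = 2 (special); 41 ≡ 1 (mod 4), exponent 1; 97 ≡ 1 (mod 4), exponent 1.
All primes ≡ 3 (mod 4) appear to even exponent (or don't appear), so by the two-squares theorem n IS expressible as a sum of two squares.
Step 3: Build a representation. Group n = k² · m with k = 4 and m = 41 · 97 = 3977 (a product of primes ≡ 1 (mod 4)); a representation of m scales to one of n via (k·x)² + (k·y)² = k²(x² + y²). Each prime p ≡ 1 (mod 4) is itself a sum of two squares; find a² by testing p − a² for a perfect square:
  41: 41 − 1² = 40, 41 − 2² = 37, 41 − 3² = 32, 41 − 4² = 25 = 5² ⇒ 41 = 4² + 5².
  97: 97 − 1² = 96, 97 − 2² = 93, 97 − 3² = 88, 97 − 4² = 81 = 9² ⇒ 97 = 4² + 9².
  Combine using the Brahmagupta–Fibonacci identity (a² + b²)(c² + d²) = (ac − bd)² + (ad + bc)² = (ac + bd)² + (ad − bc)²:
  41 · 97 = 3977: from (4² + 5²)(4² + 9²), take (4·4 − 5·9, 4·9 + 5·4) = (16 − 45, 36 + 20) = (-29, 56); dropping signs (only squares matter) gives (29, 56); check 29² + 56² = 841 + 3136 = 3977 ✓.
  Scale by k = 4: (4·29, 4·56) = (116, 224).
Step 4: Order so x ≤ y and verify: 116² + 224² = 13456 + 50176 = 63632 = n. ✓

n = 63632 = 116² + 224² (one valid representation with x ≤ y).


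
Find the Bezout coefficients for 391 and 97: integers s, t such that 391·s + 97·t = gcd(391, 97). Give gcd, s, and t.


Euclidean algorithm on (391, 97) — divide until remainder is 0:
  391 = 4 · 97 + 3
  97 = 32 · 3 + 1
  3 = 3 · 1 + 0
gcd(391, 97) = 1.
Track Bezout coefficients alongside the remainders: start with r₀ = 391 = a·1 + b·0 (s = 1, t = 0) and r₁ = 97 = a·0 + b·1 (s = 0, t = 1); each new remainder r_{k+1} = r_{k-1} − q_k·r_k inherits s_{k+1} = s_{k-1} − q_k·s_k, t_{k+1} = t_{k-1} − q_k·t_k, so r_k = a·s_k + b·t_k at every step:
  q = 4: r = 3, s = 1 − 4·0 = 1, t = 0 − 4·1 = -4  (check: 391·1 + 97·(-4) = 3)
  q = 32: r = 1, s = 0 − 32·1 = -32, t = 1 − 32·(-4) = 129  (check: 391·(-32) + 97·129 = 1)
The row with r = 1 (the gcd) gives the Bezout coefficients s = -32, t = 129.
Result: 391 · (-32) + 97 · (129) = 1.

gcd(391, 97) = 1; s = -32, t = 129 (check: 391·(-32) + 97·129 = 1).


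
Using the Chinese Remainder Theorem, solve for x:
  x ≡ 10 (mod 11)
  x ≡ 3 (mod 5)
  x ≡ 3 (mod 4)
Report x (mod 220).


Moduli 11, 5, 4 are pairwise coprime; by CRT there is a unique solution modulo M = 11 · 5 · 4 = 220.
Solve pairwise, accumulating the modulus:
  Start with x ≡ 10 (mod 11).
  Combine with x ≡ 3 (mod 5): since gcd(11, 5) = 1, we get a unique residue mod 55.
    Write x = 10 + 11·t and substitute into x ≡ 3 (mod 5): 11·t ≡ 3 − 10 = -7 (mod 5).
    Reduce coefficients mod 5: 1·t ≡ 3 (mod 5).
    So t ≡ 3 (mod 5).
    Then x = 10 + 11·3 = 43, valid modulo lcm(11, 5) = 55: x ≡ 43 (mod 55).
  Combine with x ≡ 3 (mod 4): since gcd(55, 4) = 1, we get a unique residue mod 220.
    Write x = 43 + 55·t and substitute into x ≡ 3 (mod 4): 55·t ≡ 3 − 43 = -40 (mod 4).
    Reduce coefficients mod 4: 3·t ≡ 0 (mod 4).
    The inverse of 3 mod 4 is 3 (since 3·3 = 9 = 2·4 + 1), so t ≡ 3·0 = 0 ≡ 0 (mod 4).
    Then x = 43 + 55·0 = 43, valid modulo lcm(55, 4) = 220: x ≡ 43 (mod 220).
Verify: 43 mod 11 = 10 ✓, 43 mod 5 = 3 ✓, 43 mod 4 = 3 ✓.

x ≡ 43 (mod 220).
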